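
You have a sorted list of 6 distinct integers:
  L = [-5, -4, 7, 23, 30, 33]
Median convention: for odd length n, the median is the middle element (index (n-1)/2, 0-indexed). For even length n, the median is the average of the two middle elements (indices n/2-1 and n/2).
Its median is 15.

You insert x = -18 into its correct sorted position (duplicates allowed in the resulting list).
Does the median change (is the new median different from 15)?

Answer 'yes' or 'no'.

Answer: yes

Derivation:
Old median = 15
Insert x = -18
New median = 7
Changed? yes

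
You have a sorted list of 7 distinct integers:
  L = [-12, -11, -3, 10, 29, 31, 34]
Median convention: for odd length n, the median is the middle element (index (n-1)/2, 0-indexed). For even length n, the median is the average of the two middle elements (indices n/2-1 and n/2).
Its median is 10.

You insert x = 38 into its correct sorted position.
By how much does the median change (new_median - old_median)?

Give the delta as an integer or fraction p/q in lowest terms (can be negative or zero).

Old median = 10
After inserting x = 38: new sorted = [-12, -11, -3, 10, 29, 31, 34, 38]
New median = 39/2
Delta = 39/2 - 10 = 19/2

Answer: 19/2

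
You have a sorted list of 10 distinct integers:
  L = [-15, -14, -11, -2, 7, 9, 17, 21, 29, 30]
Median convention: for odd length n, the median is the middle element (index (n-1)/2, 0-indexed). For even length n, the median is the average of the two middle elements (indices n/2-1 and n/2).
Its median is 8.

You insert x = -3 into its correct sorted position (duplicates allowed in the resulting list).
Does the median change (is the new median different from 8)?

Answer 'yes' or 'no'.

Old median = 8
Insert x = -3
New median = 7
Changed? yes

Answer: yes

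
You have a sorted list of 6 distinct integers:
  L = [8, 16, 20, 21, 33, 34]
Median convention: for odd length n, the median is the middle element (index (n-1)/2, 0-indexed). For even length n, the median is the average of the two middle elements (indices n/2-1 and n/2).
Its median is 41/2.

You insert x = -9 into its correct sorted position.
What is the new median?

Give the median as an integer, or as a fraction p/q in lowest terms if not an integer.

Answer: 20

Derivation:
Old list (sorted, length 6): [8, 16, 20, 21, 33, 34]
Old median = 41/2
Insert x = -9
Old length even (6). Middle pair: indices 2,3 = 20,21.
New length odd (7). New median = single middle element.
x = -9: 0 elements are < x, 6 elements are > x.
New sorted list: [-9, 8, 16, 20, 21, 33, 34]
New median = 20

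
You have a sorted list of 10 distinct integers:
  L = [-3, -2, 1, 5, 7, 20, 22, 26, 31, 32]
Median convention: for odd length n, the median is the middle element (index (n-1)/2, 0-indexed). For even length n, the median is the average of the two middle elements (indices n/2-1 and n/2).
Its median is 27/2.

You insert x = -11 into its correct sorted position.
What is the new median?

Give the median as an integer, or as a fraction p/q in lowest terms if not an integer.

Old list (sorted, length 10): [-3, -2, 1, 5, 7, 20, 22, 26, 31, 32]
Old median = 27/2
Insert x = -11
Old length even (10). Middle pair: indices 4,5 = 7,20.
New length odd (11). New median = single middle element.
x = -11: 0 elements are < x, 10 elements are > x.
New sorted list: [-11, -3, -2, 1, 5, 7, 20, 22, 26, 31, 32]
New median = 7

Answer: 7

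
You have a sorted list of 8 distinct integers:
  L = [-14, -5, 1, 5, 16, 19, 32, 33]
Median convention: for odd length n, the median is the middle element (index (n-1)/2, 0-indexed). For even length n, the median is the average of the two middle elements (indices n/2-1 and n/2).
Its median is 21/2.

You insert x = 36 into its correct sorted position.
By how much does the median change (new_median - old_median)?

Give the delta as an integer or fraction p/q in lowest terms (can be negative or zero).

Old median = 21/2
After inserting x = 36: new sorted = [-14, -5, 1, 5, 16, 19, 32, 33, 36]
New median = 16
Delta = 16 - 21/2 = 11/2

Answer: 11/2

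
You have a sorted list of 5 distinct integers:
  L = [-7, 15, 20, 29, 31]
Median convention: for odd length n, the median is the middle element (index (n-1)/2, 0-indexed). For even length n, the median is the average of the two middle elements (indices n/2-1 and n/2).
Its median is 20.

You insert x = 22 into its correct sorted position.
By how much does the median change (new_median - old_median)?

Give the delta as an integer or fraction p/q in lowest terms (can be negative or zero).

Old median = 20
After inserting x = 22: new sorted = [-7, 15, 20, 22, 29, 31]
New median = 21
Delta = 21 - 20 = 1

Answer: 1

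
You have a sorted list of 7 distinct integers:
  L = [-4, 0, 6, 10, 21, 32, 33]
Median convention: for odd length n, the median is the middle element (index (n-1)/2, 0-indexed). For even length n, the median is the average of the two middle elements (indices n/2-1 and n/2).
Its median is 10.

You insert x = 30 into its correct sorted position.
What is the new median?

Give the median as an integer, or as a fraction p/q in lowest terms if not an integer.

Old list (sorted, length 7): [-4, 0, 6, 10, 21, 32, 33]
Old median = 10
Insert x = 30
Old length odd (7). Middle was index 3 = 10.
New length even (8). New median = avg of two middle elements.
x = 30: 5 elements are < x, 2 elements are > x.
New sorted list: [-4, 0, 6, 10, 21, 30, 32, 33]
New median = 31/2

Answer: 31/2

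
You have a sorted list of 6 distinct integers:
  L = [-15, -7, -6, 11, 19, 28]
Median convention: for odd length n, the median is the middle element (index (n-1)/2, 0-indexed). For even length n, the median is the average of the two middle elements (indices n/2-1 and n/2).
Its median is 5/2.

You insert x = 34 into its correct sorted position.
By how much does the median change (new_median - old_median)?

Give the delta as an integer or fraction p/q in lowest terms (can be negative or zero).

Answer: 17/2

Derivation:
Old median = 5/2
After inserting x = 34: new sorted = [-15, -7, -6, 11, 19, 28, 34]
New median = 11
Delta = 11 - 5/2 = 17/2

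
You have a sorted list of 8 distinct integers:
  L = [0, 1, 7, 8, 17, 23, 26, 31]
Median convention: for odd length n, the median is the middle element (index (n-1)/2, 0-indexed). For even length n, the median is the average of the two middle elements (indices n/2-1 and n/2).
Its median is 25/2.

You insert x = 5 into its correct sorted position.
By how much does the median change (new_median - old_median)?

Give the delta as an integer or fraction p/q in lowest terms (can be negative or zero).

Answer: -9/2

Derivation:
Old median = 25/2
After inserting x = 5: new sorted = [0, 1, 5, 7, 8, 17, 23, 26, 31]
New median = 8
Delta = 8 - 25/2 = -9/2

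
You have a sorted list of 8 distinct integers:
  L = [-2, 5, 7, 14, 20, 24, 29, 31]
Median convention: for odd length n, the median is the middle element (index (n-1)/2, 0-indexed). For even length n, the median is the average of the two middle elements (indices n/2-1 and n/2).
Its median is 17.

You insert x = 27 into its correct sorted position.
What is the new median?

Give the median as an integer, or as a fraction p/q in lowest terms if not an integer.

Answer: 20

Derivation:
Old list (sorted, length 8): [-2, 5, 7, 14, 20, 24, 29, 31]
Old median = 17
Insert x = 27
Old length even (8). Middle pair: indices 3,4 = 14,20.
New length odd (9). New median = single middle element.
x = 27: 6 elements are < x, 2 elements are > x.
New sorted list: [-2, 5, 7, 14, 20, 24, 27, 29, 31]
New median = 20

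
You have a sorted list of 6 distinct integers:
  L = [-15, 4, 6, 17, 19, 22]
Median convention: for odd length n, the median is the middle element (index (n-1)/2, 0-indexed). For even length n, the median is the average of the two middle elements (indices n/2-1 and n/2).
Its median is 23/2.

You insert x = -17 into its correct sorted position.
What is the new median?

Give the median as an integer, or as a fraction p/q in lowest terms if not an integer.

Answer: 6

Derivation:
Old list (sorted, length 6): [-15, 4, 6, 17, 19, 22]
Old median = 23/2
Insert x = -17
Old length even (6). Middle pair: indices 2,3 = 6,17.
New length odd (7). New median = single middle element.
x = -17: 0 elements are < x, 6 elements are > x.
New sorted list: [-17, -15, 4, 6, 17, 19, 22]
New median = 6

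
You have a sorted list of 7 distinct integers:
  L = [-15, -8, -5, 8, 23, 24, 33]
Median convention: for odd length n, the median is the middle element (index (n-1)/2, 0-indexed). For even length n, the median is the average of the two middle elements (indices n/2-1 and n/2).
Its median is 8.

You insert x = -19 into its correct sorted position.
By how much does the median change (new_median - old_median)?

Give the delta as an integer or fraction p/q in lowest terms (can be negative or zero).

Old median = 8
After inserting x = -19: new sorted = [-19, -15, -8, -5, 8, 23, 24, 33]
New median = 3/2
Delta = 3/2 - 8 = -13/2

Answer: -13/2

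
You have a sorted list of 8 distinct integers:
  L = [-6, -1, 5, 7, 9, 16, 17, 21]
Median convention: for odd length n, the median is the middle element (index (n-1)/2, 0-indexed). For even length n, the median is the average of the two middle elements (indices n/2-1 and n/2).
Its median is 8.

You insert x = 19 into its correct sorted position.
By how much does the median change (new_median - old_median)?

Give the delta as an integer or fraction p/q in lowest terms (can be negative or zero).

Answer: 1

Derivation:
Old median = 8
After inserting x = 19: new sorted = [-6, -1, 5, 7, 9, 16, 17, 19, 21]
New median = 9
Delta = 9 - 8 = 1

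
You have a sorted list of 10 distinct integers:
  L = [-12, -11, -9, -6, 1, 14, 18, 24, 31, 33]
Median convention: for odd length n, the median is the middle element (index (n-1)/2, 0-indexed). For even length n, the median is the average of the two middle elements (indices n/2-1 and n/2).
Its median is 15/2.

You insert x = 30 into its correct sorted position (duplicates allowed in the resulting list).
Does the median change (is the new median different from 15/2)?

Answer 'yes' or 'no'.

Answer: yes

Derivation:
Old median = 15/2
Insert x = 30
New median = 14
Changed? yes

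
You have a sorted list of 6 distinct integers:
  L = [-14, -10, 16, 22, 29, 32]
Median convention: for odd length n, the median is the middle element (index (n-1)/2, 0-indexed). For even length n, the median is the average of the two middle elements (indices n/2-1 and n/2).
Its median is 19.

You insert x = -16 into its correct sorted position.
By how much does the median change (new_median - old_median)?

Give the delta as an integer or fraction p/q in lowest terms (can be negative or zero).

Answer: -3

Derivation:
Old median = 19
After inserting x = -16: new sorted = [-16, -14, -10, 16, 22, 29, 32]
New median = 16
Delta = 16 - 19 = -3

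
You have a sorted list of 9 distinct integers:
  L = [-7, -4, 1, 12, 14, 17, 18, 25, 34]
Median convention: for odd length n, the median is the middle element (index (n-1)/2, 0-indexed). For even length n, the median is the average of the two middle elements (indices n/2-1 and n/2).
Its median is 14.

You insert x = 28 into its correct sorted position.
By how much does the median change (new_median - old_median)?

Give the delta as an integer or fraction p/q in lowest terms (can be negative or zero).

Old median = 14
After inserting x = 28: new sorted = [-7, -4, 1, 12, 14, 17, 18, 25, 28, 34]
New median = 31/2
Delta = 31/2 - 14 = 3/2

Answer: 3/2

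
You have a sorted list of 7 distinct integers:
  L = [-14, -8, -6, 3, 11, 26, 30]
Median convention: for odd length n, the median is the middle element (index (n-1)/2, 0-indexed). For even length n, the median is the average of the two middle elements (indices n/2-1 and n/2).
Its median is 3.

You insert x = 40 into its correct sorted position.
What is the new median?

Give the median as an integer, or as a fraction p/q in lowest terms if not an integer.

Old list (sorted, length 7): [-14, -8, -6, 3, 11, 26, 30]
Old median = 3
Insert x = 40
Old length odd (7). Middle was index 3 = 3.
New length even (8). New median = avg of two middle elements.
x = 40: 7 elements are < x, 0 elements are > x.
New sorted list: [-14, -8, -6, 3, 11, 26, 30, 40]
New median = 7

Answer: 7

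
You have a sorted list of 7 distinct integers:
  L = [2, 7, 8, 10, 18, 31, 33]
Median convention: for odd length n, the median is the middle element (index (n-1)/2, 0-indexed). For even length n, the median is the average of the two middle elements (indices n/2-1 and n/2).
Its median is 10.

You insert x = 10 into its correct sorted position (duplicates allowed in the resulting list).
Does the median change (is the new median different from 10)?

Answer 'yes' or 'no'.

Answer: no

Derivation:
Old median = 10
Insert x = 10
New median = 10
Changed? no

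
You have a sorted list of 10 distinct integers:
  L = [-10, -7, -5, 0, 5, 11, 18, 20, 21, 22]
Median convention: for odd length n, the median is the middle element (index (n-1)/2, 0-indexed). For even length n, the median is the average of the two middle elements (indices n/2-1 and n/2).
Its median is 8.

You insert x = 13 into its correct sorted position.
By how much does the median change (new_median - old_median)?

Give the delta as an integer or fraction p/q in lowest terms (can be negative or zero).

Old median = 8
After inserting x = 13: new sorted = [-10, -7, -5, 0, 5, 11, 13, 18, 20, 21, 22]
New median = 11
Delta = 11 - 8 = 3

Answer: 3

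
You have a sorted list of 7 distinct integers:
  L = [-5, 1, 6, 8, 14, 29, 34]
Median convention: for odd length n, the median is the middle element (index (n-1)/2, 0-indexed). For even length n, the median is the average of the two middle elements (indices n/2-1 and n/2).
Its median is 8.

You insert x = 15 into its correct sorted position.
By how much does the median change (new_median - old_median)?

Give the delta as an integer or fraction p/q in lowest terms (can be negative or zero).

Old median = 8
After inserting x = 15: new sorted = [-5, 1, 6, 8, 14, 15, 29, 34]
New median = 11
Delta = 11 - 8 = 3

Answer: 3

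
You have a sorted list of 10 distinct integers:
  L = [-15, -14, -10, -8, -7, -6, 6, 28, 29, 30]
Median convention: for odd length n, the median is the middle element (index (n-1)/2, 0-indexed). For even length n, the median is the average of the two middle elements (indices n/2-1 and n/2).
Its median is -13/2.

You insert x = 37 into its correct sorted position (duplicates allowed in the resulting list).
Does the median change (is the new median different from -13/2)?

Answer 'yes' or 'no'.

Answer: yes

Derivation:
Old median = -13/2
Insert x = 37
New median = -6
Changed? yes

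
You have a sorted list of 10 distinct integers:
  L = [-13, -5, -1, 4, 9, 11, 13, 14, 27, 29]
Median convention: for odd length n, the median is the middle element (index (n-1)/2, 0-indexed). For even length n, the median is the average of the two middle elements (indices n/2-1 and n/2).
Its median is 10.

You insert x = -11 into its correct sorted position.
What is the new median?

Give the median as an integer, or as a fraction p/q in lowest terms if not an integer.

Answer: 9

Derivation:
Old list (sorted, length 10): [-13, -5, -1, 4, 9, 11, 13, 14, 27, 29]
Old median = 10
Insert x = -11
Old length even (10). Middle pair: indices 4,5 = 9,11.
New length odd (11). New median = single middle element.
x = -11: 1 elements are < x, 9 elements are > x.
New sorted list: [-13, -11, -5, -1, 4, 9, 11, 13, 14, 27, 29]
New median = 9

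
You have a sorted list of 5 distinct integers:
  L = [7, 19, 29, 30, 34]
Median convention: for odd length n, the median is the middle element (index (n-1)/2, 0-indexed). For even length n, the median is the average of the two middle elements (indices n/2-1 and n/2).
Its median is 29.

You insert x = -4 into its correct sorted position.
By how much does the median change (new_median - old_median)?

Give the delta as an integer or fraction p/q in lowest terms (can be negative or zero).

Answer: -5

Derivation:
Old median = 29
After inserting x = -4: new sorted = [-4, 7, 19, 29, 30, 34]
New median = 24
Delta = 24 - 29 = -5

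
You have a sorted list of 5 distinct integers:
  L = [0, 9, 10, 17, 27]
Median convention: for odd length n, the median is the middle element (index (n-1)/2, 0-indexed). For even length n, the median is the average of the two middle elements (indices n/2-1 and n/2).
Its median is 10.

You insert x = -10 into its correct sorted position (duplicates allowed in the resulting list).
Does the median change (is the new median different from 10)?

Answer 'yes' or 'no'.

Old median = 10
Insert x = -10
New median = 19/2
Changed? yes

Answer: yes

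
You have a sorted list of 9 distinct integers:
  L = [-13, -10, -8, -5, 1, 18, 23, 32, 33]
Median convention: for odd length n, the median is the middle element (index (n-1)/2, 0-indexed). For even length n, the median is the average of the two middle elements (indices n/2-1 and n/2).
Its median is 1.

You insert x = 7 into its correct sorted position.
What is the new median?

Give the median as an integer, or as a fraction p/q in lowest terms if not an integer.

Answer: 4

Derivation:
Old list (sorted, length 9): [-13, -10, -8, -5, 1, 18, 23, 32, 33]
Old median = 1
Insert x = 7
Old length odd (9). Middle was index 4 = 1.
New length even (10). New median = avg of two middle elements.
x = 7: 5 elements are < x, 4 elements are > x.
New sorted list: [-13, -10, -8, -5, 1, 7, 18, 23, 32, 33]
New median = 4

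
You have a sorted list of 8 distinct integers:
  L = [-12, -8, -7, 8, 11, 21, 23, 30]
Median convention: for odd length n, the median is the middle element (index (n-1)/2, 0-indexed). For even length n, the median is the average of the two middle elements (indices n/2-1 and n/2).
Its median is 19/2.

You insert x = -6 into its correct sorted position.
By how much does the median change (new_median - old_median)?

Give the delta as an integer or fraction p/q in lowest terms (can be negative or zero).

Answer: -3/2

Derivation:
Old median = 19/2
After inserting x = -6: new sorted = [-12, -8, -7, -6, 8, 11, 21, 23, 30]
New median = 8
Delta = 8 - 19/2 = -3/2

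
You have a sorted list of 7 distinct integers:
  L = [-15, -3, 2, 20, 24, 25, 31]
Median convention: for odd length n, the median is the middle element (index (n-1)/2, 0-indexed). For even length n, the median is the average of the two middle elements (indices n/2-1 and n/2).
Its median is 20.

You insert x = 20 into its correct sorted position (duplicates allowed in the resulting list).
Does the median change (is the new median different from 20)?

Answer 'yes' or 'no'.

Answer: no

Derivation:
Old median = 20
Insert x = 20
New median = 20
Changed? no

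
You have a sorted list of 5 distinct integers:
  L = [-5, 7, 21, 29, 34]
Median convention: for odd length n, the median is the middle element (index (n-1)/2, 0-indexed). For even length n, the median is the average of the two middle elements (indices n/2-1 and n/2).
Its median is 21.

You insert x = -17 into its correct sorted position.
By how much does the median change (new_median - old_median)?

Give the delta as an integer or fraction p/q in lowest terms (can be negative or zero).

Answer: -7

Derivation:
Old median = 21
After inserting x = -17: new sorted = [-17, -5, 7, 21, 29, 34]
New median = 14
Delta = 14 - 21 = -7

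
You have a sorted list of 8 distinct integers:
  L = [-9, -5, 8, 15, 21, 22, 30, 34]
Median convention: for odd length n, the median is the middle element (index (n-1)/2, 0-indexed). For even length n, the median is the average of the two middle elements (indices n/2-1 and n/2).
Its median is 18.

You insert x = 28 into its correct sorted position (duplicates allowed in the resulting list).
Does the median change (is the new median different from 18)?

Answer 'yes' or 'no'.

Answer: yes

Derivation:
Old median = 18
Insert x = 28
New median = 21
Changed? yes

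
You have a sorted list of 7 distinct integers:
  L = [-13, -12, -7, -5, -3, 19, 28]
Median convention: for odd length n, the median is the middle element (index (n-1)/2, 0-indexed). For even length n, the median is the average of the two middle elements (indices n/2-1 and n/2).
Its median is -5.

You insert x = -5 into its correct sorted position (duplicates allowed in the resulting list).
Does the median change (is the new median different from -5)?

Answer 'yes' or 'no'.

Answer: no

Derivation:
Old median = -5
Insert x = -5
New median = -5
Changed? no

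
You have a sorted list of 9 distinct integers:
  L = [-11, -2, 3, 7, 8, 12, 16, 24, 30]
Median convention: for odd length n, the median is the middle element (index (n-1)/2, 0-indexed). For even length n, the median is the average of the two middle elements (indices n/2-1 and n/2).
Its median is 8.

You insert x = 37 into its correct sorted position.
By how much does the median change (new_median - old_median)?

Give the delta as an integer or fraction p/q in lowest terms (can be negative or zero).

Answer: 2

Derivation:
Old median = 8
After inserting x = 37: new sorted = [-11, -2, 3, 7, 8, 12, 16, 24, 30, 37]
New median = 10
Delta = 10 - 8 = 2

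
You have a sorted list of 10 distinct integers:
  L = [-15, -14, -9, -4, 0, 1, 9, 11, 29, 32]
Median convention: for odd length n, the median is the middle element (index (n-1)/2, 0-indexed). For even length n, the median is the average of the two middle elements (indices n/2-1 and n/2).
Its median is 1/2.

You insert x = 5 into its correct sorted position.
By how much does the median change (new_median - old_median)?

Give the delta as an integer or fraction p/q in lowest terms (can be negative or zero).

Answer: 1/2

Derivation:
Old median = 1/2
After inserting x = 5: new sorted = [-15, -14, -9, -4, 0, 1, 5, 9, 11, 29, 32]
New median = 1
Delta = 1 - 1/2 = 1/2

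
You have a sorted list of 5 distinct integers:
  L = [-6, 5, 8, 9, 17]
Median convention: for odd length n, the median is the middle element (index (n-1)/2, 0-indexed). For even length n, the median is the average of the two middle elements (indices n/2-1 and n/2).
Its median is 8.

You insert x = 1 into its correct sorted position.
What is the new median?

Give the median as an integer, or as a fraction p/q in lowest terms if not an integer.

Old list (sorted, length 5): [-6, 5, 8, 9, 17]
Old median = 8
Insert x = 1
Old length odd (5). Middle was index 2 = 8.
New length even (6). New median = avg of two middle elements.
x = 1: 1 elements are < x, 4 elements are > x.
New sorted list: [-6, 1, 5, 8, 9, 17]
New median = 13/2

Answer: 13/2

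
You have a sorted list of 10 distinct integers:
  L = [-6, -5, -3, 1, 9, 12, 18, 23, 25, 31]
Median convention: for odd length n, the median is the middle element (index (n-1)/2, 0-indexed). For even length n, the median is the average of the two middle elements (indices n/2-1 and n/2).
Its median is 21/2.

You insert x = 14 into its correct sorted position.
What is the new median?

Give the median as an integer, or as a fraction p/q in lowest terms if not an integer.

Old list (sorted, length 10): [-6, -5, -3, 1, 9, 12, 18, 23, 25, 31]
Old median = 21/2
Insert x = 14
Old length even (10). Middle pair: indices 4,5 = 9,12.
New length odd (11). New median = single middle element.
x = 14: 6 elements are < x, 4 elements are > x.
New sorted list: [-6, -5, -3, 1, 9, 12, 14, 18, 23, 25, 31]
New median = 12

Answer: 12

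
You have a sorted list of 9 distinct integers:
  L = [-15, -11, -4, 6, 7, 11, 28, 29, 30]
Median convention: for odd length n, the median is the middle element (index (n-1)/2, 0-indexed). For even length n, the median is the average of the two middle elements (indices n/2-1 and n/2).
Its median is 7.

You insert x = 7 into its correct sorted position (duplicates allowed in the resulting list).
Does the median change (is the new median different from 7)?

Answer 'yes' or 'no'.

Old median = 7
Insert x = 7
New median = 7
Changed? no

Answer: no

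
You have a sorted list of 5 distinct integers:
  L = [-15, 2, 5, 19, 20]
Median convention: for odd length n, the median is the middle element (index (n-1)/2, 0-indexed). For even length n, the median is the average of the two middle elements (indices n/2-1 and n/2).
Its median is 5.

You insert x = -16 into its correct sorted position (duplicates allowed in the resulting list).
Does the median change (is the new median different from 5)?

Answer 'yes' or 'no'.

Old median = 5
Insert x = -16
New median = 7/2
Changed? yes

Answer: yes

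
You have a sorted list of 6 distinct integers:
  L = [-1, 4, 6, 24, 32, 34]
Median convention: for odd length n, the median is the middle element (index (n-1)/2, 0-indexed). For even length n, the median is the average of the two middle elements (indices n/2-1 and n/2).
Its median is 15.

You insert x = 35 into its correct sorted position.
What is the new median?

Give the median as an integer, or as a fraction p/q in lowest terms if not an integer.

Old list (sorted, length 6): [-1, 4, 6, 24, 32, 34]
Old median = 15
Insert x = 35
Old length even (6). Middle pair: indices 2,3 = 6,24.
New length odd (7). New median = single middle element.
x = 35: 6 elements are < x, 0 elements are > x.
New sorted list: [-1, 4, 6, 24, 32, 34, 35]
New median = 24

Answer: 24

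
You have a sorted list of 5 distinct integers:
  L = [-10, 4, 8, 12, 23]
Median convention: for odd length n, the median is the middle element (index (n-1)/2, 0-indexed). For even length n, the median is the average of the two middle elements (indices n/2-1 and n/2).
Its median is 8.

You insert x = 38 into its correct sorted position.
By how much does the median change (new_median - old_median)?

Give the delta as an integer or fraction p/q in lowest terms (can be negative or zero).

Answer: 2

Derivation:
Old median = 8
After inserting x = 38: new sorted = [-10, 4, 8, 12, 23, 38]
New median = 10
Delta = 10 - 8 = 2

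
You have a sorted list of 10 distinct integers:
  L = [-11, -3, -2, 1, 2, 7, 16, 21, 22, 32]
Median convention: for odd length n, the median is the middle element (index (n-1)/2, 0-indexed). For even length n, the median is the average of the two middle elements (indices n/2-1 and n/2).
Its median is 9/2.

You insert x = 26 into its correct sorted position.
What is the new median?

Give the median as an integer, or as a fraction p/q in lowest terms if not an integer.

Old list (sorted, length 10): [-11, -3, -2, 1, 2, 7, 16, 21, 22, 32]
Old median = 9/2
Insert x = 26
Old length even (10). Middle pair: indices 4,5 = 2,7.
New length odd (11). New median = single middle element.
x = 26: 9 elements are < x, 1 elements are > x.
New sorted list: [-11, -3, -2, 1, 2, 7, 16, 21, 22, 26, 32]
New median = 7

Answer: 7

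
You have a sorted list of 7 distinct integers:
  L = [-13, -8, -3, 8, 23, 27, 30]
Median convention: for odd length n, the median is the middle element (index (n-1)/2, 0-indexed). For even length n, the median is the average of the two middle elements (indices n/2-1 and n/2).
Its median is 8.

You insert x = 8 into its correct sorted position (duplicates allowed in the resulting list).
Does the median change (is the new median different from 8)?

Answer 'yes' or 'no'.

Answer: no

Derivation:
Old median = 8
Insert x = 8
New median = 8
Changed? no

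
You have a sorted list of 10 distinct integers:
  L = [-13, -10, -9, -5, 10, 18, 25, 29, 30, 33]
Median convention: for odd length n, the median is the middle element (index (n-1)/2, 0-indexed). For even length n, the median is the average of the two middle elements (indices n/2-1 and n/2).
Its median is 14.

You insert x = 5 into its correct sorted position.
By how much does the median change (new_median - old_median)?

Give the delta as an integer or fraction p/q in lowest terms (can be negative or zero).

Answer: -4

Derivation:
Old median = 14
After inserting x = 5: new sorted = [-13, -10, -9, -5, 5, 10, 18, 25, 29, 30, 33]
New median = 10
Delta = 10 - 14 = -4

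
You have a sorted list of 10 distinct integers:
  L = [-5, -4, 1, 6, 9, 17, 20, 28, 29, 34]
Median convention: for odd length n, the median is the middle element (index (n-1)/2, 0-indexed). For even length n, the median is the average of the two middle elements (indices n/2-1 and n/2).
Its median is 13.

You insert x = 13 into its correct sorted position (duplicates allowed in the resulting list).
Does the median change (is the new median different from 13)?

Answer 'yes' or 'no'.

Answer: no

Derivation:
Old median = 13
Insert x = 13
New median = 13
Changed? no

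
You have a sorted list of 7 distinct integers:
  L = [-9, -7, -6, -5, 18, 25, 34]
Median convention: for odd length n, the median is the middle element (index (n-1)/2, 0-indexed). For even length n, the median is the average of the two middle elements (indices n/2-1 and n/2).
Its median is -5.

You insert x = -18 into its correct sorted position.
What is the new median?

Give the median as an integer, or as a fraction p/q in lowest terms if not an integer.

Answer: -11/2

Derivation:
Old list (sorted, length 7): [-9, -7, -6, -5, 18, 25, 34]
Old median = -5
Insert x = -18
Old length odd (7). Middle was index 3 = -5.
New length even (8). New median = avg of two middle elements.
x = -18: 0 elements are < x, 7 elements are > x.
New sorted list: [-18, -9, -7, -6, -5, 18, 25, 34]
New median = -11/2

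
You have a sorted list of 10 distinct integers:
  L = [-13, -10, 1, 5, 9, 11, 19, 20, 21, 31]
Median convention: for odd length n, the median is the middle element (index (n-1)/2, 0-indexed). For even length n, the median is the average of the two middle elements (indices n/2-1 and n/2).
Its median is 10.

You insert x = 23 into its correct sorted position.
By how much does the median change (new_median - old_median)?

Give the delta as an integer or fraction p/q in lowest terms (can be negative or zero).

Old median = 10
After inserting x = 23: new sorted = [-13, -10, 1, 5, 9, 11, 19, 20, 21, 23, 31]
New median = 11
Delta = 11 - 10 = 1

Answer: 1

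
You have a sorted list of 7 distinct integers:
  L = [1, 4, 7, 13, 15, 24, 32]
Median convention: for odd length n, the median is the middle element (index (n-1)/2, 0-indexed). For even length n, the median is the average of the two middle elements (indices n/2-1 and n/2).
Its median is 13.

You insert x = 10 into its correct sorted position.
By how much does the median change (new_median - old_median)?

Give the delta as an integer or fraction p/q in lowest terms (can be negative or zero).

Old median = 13
After inserting x = 10: new sorted = [1, 4, 7, 10, 13, 15, 24, 32]
New median = 23/2
Delta = 23/2 - 13 = -3/2

Answer: -3/2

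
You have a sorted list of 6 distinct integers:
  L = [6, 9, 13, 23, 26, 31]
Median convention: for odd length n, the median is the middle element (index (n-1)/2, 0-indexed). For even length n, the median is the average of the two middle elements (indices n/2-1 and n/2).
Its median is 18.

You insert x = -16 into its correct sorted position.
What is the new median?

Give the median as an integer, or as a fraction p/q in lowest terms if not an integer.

Answer: 13

Derivation:
Old list (sorted, length 6): [6, 9, 13, 23, 26, 31]
Old median = 18
Insert x = -16
Old length even (6). Middle pair: indices 2,3 = 13,23.
New length odd (7). New median = single middle element.
x = -16: 0 elements are < x, 6 elements are > x.
New sorted list: [-16, 6, 9, 13, 23, 26, 31]
New median = 13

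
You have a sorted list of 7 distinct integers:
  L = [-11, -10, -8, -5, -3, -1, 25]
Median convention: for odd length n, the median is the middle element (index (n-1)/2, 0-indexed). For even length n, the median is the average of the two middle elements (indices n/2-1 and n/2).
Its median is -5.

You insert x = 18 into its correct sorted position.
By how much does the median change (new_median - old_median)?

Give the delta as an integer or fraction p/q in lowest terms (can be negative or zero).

Answer: 1

Derivation:
Old median = -5
After inserting x = 18: new sorted = [-11, -10, -8, -5, -3, -1, 18, 25]
New median = -4
Delta = -4 - -5 = 1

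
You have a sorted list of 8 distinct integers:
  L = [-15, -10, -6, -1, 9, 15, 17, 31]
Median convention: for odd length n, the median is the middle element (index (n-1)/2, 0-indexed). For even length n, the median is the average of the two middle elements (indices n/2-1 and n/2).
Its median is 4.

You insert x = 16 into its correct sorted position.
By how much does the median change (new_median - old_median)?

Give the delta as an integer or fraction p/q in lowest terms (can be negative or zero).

Old median = 4
After inserting x = 16: new sorted = [-15, -10, -6, -1, 9, 15, 16, 17, 31]
New median = 9
Delta = 9 - 4 = 5

Answer: 5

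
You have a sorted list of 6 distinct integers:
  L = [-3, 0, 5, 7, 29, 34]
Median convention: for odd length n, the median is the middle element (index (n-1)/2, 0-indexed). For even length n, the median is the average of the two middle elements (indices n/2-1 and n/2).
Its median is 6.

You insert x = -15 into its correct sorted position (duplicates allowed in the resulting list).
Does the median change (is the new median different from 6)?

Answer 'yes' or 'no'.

Answer: yes

Derivation:
Old median = 6
Insert x = -15
New median = 5
Changed? yes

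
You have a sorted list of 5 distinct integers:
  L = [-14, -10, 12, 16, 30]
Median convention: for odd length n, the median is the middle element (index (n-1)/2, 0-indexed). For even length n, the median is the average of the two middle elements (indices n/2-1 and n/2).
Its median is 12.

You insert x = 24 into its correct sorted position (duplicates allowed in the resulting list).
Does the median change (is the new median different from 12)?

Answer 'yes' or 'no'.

Answer: yes

Derivation:
Old median = 12
Insert x = 24
New median = 14
Changed? yes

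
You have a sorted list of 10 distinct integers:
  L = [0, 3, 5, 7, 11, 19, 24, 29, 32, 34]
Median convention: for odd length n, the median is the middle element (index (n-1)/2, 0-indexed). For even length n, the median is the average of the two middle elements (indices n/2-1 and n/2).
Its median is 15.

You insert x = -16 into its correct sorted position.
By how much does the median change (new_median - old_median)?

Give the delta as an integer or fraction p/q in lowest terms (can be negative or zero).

Old median = 15
After inserting x = -16: new sorted = [-16, 0, 3, 5, 7, 11, 19, 24, 29, 32, 34]
New median = 11
Delta = 11 - 15 = -4

Answer: -4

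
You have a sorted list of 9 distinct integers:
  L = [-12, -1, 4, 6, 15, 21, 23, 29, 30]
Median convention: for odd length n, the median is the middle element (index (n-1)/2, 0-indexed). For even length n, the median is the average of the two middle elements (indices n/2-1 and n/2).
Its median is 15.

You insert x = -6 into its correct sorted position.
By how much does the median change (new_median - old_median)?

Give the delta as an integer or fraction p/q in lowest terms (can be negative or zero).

Old median = 15
After inserting x = -6: new sorted = [-12, -6, -1, 4, 6, 15, 21, 23, 29, 30]
New median = 21/2
Delta = 21/2 - 15 = -9/2

Answer: -9/2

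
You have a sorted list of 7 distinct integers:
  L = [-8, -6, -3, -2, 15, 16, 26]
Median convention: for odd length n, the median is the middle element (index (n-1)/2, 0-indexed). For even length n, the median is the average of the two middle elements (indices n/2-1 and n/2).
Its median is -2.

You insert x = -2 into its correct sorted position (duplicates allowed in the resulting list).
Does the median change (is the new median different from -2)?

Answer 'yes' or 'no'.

Old median = -2
Insert x = -2
New median = -2
Changed? no

Answer: no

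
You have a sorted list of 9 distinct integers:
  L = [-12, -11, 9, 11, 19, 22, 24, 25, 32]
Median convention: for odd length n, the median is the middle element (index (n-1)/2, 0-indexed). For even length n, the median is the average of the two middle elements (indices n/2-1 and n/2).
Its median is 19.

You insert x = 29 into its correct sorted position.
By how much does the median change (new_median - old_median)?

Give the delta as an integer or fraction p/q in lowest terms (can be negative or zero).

Old median = 19
After inserting x = 29: new sorted = [-12, -11, 9, 11, 19, 22, 24, 25, 29, 32]
New median = 41/2
Delta = 41/2 - 19 = 3/2

Answer: 3/2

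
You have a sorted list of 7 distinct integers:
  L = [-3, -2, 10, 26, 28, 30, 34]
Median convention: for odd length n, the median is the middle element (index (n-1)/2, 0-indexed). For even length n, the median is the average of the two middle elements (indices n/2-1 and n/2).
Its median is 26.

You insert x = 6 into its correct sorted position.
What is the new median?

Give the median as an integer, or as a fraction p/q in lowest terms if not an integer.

Answer: 18

Derivation:
Old list (sorted, length 7): [-3, -2, 10, 26, 28, 30, 34]
Old median = 26
Insert x = 6
Old length odd (7). Middle was index 3 = 26.
New length even (8). New median = avg of two middle elements.
x = 6: 2 elements are < x, 5 elements are > x.
New sorted list: [-3, -2, 6, 10, 26, 28, 30, 34]
New median = 18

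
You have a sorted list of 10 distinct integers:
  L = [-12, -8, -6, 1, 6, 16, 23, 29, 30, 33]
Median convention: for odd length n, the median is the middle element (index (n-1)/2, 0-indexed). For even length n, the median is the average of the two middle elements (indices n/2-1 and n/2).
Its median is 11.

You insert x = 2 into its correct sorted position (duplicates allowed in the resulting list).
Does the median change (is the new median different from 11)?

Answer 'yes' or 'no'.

Answer: yes

Derivation:
Old median = 11
Insert x = 2
New median = 6
Changed? yes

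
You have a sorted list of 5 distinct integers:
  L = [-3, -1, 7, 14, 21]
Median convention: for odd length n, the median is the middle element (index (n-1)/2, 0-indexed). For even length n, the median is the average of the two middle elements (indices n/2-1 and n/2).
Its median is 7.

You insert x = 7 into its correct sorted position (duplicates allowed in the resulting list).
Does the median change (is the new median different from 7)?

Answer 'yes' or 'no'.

Old median = 7
Insert x = 7
New median = 7
Changed? no

Answer: no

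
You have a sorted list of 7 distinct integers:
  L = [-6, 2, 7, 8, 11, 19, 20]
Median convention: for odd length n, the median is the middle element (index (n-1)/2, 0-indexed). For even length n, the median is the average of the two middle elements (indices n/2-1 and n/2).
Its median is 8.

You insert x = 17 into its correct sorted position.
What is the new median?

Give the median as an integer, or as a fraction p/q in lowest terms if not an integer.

Old list (sorted, length 7): [-6, 2, 7, 8, 11, 19, 20]
Old median = 8
Insert x = 17
Old length odd (7). Middle was index 3 = 8.
New length even (8). New median = avg of two middle elements.
x = 17: 5 elements are < x, 2 elements are > x.
New sorted list: [-6, 2, 7, 8, 11, 17, 19, 20]
New median = 19/2

Answer: 19/2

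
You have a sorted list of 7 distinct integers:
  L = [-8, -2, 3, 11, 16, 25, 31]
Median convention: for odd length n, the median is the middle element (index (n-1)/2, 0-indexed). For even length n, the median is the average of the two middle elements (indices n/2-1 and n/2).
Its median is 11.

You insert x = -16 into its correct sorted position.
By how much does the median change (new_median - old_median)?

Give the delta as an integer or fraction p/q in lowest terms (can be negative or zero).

Old median = 11
After inserting x = -16: new sorted = [-16, -8, -2, 3, 11, 16, 25, 31]
New median = 7
Delta = 7 - 11 = -4

Answer: -4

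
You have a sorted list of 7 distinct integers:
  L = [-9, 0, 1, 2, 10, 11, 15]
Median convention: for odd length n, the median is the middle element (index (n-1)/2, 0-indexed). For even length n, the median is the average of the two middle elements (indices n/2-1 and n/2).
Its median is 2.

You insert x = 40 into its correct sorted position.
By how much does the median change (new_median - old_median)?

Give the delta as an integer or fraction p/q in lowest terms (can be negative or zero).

Answer: 4

Derivation:
Old median = 2
After inserting x = 40: new sorted = [-9, 0, 1, 2, 10, 11, 15, 40]
New median = 6
Delta = 6 - 2 = 4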